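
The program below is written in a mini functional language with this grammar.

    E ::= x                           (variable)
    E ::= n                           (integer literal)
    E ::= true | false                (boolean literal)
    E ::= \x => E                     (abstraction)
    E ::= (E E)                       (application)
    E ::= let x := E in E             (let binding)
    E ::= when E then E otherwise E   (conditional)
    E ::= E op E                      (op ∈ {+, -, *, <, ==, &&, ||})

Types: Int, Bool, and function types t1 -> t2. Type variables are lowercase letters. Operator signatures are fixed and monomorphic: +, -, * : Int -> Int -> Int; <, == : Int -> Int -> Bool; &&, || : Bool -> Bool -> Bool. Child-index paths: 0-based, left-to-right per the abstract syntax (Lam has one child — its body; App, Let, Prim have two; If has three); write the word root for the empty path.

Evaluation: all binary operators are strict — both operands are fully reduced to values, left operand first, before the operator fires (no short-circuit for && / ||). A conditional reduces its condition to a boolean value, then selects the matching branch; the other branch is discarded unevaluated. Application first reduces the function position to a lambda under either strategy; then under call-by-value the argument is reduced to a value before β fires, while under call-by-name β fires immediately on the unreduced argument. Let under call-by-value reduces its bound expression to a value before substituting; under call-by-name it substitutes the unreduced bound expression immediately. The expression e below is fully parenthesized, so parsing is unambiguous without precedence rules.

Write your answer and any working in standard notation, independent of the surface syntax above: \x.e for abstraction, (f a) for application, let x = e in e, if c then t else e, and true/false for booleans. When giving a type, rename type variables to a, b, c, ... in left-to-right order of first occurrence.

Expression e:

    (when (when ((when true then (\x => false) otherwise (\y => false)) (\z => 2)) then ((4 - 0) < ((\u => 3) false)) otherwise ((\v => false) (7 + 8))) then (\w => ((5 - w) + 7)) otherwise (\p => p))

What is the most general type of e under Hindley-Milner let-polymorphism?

Working:
  unify Bool ~ Bool
\x._ : a -> Bool
\y._ : b -> Bool
  unify a -> Bool ~ b -> Bool
  unify a ~ b
  unify Bool ~ Bool
\z._ : c -> Int
  unify b -> Bool ~ (c -> Int) -> d
  unify b ~ c -> Int
  unify Bool ~ d
_ _ : Bool
  unify Bool ~ Bool
  unify Int ~ Int
  unify Int ~ Int
  unify Int ~ Int
\u._ : e -> Int
  unify e -> Int ~ Bool -> f
  unify e ~ Bool
  unify Int ~ f
_ _ : Int
  unify Int ~ Int
\v._ : g -> Bool
  unify Int ~ Int
  unify Int ~ Int
  unify g -> Bool ~ Int -> h
  unify g ~ Int
  unify Bool ~ h
_ _ : Bool
  unify Bool ~ Bool
  unify Bool ~ Bool
  unify Int ~ Int
w : i
  unify i ~ Int
  unify Int ~ Int
  unify Int ~ Int
\w._ : Int -> Int
p : j
\p._ : j -> j
  unify Int -> Int ~ j -> j
  unify Int ~ j
  unify Int ~ Int

Answer: Int -> Int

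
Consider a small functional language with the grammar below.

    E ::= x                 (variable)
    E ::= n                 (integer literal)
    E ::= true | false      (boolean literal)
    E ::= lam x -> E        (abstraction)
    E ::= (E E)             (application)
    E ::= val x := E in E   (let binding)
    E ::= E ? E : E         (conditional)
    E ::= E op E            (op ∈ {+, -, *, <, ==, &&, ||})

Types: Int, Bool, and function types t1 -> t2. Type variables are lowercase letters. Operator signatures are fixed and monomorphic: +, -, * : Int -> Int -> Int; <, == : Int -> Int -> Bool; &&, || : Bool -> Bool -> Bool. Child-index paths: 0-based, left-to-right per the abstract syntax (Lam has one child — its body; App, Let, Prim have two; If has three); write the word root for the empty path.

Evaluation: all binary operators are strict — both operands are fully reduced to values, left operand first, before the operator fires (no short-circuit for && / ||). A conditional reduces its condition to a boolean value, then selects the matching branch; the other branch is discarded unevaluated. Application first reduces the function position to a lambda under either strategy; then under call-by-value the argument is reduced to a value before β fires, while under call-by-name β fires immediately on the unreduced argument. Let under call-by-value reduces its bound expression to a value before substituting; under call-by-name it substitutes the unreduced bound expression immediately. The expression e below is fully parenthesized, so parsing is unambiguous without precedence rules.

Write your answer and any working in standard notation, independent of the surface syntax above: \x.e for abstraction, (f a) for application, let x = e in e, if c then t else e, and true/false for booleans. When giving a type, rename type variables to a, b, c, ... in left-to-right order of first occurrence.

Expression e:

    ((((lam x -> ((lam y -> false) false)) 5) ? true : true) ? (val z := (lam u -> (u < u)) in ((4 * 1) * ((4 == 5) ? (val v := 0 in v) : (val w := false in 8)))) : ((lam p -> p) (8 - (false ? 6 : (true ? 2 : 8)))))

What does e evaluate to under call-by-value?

Derivation:
step 0: (if (if ((\x.((\y.false) false)) 5) then true else true) then (let z = (\u.(u < u)) in ((4 * 1) * (if (4 == 5) then (let v = 0 in v) else (let w = false in 8)))) else ((\p.p) (8 - (if false then 6 else (if true then 2 else 8)))))
step 1: [beta@0.0] (if (if ((\y.false) false) then true else true) then (let z = (\u.(u < u)) in ((4 * 1) * (if (4 == 5) then (let v = 0 in v) else (let w = false in 8)))) else ((\p.p) (8 - (if false then 6 else (if true then 2 else 8)))))
step 2: [beta@0.0] (if (if false then true else true) then (let z = (\u.(u < u)) in ((4 * 1) * (if (4 == 5) then (let v = 0 in v) else (let w = false in 8)))) else ((\p.p) (8 - (if false then 6 else (if true then 2 else 8)))))
step 3: [if@0] (if true then (let z = (\u.(u < u)) in ((4 * 1) * (if (4 == 5) then (let v = 0 in v) else (let w = false in 8)))) else ((\p.p) (8 - (if false then 6 else (if true then 2 else 8)))))
step 4: [if@root] (let z = (\u.(u < u)) in ((4 * 1) * (if (4 == 5) then (let v = 0 in v) else (let w = false in 8))))
step 5: [let@root] ((4 * 1) * (if (4 == 5) then (let v = 0 in v) else (let w = false in 8)))
step 6: [delta@0] (4 * (if (4 == 5) then (let v = 0 in v) else (let w = false in 8)))
step 7: [delta@1.0] (4 * (if false then (let v = 0 in v) else (let w = false in 8)))
step 8: [if@1] (4 * (let w = false in 8))
step 9: [let@1] (4 * 8)
step 10: [delta@root] 32

Answer: 32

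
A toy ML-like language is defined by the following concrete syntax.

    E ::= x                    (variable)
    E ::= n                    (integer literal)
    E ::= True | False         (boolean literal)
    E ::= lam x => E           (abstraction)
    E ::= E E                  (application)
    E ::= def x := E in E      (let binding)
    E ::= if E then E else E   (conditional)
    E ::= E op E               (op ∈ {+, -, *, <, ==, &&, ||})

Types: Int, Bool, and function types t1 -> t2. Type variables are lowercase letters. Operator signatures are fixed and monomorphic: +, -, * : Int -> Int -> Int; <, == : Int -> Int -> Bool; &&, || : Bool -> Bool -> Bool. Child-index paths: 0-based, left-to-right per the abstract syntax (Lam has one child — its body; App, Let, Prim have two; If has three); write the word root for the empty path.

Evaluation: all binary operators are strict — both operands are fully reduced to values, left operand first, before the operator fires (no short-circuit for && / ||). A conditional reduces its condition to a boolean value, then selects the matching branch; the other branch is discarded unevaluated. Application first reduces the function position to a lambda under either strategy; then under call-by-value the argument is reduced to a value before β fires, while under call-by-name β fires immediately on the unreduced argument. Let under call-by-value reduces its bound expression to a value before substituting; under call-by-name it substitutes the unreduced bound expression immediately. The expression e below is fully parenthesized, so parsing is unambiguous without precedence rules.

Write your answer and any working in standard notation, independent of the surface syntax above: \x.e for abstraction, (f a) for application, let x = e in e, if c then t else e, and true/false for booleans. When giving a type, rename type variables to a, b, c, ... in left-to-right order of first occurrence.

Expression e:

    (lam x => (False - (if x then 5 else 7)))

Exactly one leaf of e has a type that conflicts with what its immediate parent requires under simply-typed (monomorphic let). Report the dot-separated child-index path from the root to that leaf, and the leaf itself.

Answer: 0.0 : false

Trace:
  unify Bool ~ Int
  FAIL: mismatch Bool ~ Int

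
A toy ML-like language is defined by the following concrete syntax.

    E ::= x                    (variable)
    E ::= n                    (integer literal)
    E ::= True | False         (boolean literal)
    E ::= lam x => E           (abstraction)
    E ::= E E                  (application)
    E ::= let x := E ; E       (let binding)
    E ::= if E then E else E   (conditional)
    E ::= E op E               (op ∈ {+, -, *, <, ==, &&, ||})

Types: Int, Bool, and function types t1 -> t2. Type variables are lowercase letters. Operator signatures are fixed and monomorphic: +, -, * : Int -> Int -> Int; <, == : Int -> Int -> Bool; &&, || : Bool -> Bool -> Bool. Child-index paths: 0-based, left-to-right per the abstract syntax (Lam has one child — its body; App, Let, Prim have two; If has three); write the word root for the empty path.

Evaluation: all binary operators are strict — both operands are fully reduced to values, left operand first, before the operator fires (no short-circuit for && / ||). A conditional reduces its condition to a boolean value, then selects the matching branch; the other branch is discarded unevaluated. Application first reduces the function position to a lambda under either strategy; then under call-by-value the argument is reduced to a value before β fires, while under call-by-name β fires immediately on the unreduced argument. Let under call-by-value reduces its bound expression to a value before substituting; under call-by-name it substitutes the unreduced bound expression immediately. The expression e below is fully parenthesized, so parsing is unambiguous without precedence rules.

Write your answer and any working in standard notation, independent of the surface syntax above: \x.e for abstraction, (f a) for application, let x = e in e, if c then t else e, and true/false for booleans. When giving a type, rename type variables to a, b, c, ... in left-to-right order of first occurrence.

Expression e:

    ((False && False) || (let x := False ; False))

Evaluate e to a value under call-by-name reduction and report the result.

Answer: false

Trace:
step 0: ((false && false) || (let x = false in false))
step 1: [delta@0] (false || (let x = false in false))
step 2: [let@1] (false || false)
step 3: [delta@root] false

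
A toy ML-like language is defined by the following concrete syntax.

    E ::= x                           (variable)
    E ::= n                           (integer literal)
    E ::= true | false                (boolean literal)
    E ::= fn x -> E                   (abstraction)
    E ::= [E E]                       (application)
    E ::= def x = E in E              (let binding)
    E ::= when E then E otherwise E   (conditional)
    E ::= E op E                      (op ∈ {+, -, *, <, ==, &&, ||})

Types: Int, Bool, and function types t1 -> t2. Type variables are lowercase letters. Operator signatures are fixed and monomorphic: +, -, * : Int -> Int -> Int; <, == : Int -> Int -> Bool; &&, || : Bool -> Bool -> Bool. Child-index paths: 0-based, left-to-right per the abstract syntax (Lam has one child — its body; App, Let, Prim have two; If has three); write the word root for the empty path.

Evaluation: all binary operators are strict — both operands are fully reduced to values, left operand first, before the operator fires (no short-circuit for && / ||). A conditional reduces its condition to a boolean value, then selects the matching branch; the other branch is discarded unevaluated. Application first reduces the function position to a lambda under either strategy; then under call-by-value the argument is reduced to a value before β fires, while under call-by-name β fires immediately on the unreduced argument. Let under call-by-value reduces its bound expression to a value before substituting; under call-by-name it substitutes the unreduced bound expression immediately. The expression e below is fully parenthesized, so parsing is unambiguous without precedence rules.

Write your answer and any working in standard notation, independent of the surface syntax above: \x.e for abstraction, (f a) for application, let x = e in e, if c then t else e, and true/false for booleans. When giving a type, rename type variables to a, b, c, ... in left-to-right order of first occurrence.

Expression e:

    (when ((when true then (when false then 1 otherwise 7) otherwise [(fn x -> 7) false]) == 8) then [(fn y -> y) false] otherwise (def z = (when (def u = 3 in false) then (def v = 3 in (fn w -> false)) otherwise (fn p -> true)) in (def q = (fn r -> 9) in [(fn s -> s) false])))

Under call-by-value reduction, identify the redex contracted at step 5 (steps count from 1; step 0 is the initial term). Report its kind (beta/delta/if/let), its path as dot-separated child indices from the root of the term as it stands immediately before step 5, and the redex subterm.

Answer: let at 0.0 : (let u = 3 in false)

Derivation:
step 0: (if ((if true then (if false then 1 else 7) else ((\x.7) false)) == 8) then ((\y.y) false) else (let z = (if (let u = 3 in false) then (let v = 3 in (\w.false)) else (\p.true)) in (let q = (\r.9) in ((\s.s) false))))
step 1: [if@0.0] (if ((if false then 1 else 7) == 8) then ((\y.y) false) else (let z = (if (let u = 3 in false) then (let v = 3 in (\w.false)) else (\p.true)) in (let q = (\r.9) in ((\s.s) false))))
step 2: [if@0.0] (if (7 == 8) then ((\y.y) false) else (let z = (if (let u = 3 in false) then (let v = 3 in (\w.false)) else (\p.true)) in (let q = (\r.9) in ((\s.s) false))))
step 3: [delta@0] (if false then ((\y.y) false) else (let z = (if (let u = 3 in false) then (let v = 3 in (\w.false)) else (\p.true)) in (let q = (\r.9) in ((\s.s) false))))
step 4: [if@root] (let z = (if (let u = 3 in false) then (let v = 3 in (\w.false)) else (\p.true)) in (let q = (\r.9) in ((\s.s) false)))
step 5: [let@0.0] (let z = (if false then (let v = 3 in (\w.false)) else (\p.true)) in (let q = (\r.9) in ((\s.s) false)))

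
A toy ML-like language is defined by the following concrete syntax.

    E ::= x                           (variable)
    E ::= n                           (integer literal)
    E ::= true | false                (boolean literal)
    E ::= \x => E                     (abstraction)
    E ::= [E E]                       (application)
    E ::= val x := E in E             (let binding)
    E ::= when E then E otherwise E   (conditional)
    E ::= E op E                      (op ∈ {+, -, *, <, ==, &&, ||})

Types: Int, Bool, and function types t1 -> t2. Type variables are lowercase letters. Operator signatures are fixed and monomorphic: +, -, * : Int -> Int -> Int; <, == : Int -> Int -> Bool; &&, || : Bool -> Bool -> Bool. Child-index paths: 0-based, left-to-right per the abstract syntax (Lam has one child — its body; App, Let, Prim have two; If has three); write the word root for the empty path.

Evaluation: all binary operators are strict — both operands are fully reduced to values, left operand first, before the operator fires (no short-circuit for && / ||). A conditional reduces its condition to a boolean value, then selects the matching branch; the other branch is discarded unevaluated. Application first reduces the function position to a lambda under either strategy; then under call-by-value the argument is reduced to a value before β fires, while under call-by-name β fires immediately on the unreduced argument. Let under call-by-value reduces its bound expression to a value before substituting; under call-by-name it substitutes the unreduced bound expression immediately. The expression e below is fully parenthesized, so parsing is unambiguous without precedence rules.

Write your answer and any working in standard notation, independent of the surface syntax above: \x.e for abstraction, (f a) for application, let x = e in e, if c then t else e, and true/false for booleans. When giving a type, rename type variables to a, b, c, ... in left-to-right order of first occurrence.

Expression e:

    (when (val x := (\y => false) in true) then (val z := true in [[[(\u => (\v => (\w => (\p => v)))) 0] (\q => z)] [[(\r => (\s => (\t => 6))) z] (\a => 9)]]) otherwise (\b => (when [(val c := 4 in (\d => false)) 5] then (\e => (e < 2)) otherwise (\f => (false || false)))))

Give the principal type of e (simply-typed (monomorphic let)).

Answer: a -> Int -> Bool

Derivation:
\y._ : a -> Bool
let x : a -> Bool
  unify Bool ~ Bool
let z : Bool
v : c
\p._ : e -> c
\w._ : d -> e -> c
\v._ : c -> d -> e -> c
\u._ : b -> c -> d -> e -> c
  unify b -> c -> d -> e -> c ~ Int -> f
  unify b ~ Int
  unify c -> d -> e -> c ~ f
_ _ : c -> d -> e -> c
z : Bool
\q._ : g -> Bool
  unify c -> d -> e -> c ~ (g -> Bool) -> h
  unify c ~ g -> Bool
  unify d -> e -> g -> Bool ~ h
_ _ : d -> e -> g -> Bool
\t._ : k -> Int
\s._ : j -> k -> Int
\r._ : i -> j -> k -> Int
z : Bool
  unify i -> j -> k -> Int ~ Bool -> l
  unify i ~ Bool
  unify j -> k -> Int ~ l
_ _ : j -> k -> Int
\a._ : m -> Int
  unify j -> k -> Int ~ (m -> Int) -> n
  unify j ~ m -> Int
  unify k -> Int ~ n
_ _ : k -> Int
  unify d -> e -> g -> Bool ~ (k -> Int) -> o
  unify d ~ k -> Int
  unify e -> g -> Bool ~ o
_ _ : e -> g -> Bool
let c : Int
\d._ : q -> Bool
  unify q -> Bool ~ Int -> r
  unify q ~ Int
  unify Bool ~ r
_ _ : Bool
  unify Bool ~ Bool
e : s
  unify s ~ Int
  unify Int ~ Int
\e._ : Int -> Bool
  unify Bool ~ Bool
  unify Bool ~ Bool
\f._ : t -> Bool
  unify Int -> Bool ~ t -> Bool
  unify Int ~ t
  unify Bool ~ Bool
\b._ : p -> Int -> Bool
  unify e -> g -> Bool ~ p -> Int -> Bool
  unify e ~ p
  unify g -> Bool ~ Int -> Bool
  unify g ~ Int
  unify Bool ~ Bool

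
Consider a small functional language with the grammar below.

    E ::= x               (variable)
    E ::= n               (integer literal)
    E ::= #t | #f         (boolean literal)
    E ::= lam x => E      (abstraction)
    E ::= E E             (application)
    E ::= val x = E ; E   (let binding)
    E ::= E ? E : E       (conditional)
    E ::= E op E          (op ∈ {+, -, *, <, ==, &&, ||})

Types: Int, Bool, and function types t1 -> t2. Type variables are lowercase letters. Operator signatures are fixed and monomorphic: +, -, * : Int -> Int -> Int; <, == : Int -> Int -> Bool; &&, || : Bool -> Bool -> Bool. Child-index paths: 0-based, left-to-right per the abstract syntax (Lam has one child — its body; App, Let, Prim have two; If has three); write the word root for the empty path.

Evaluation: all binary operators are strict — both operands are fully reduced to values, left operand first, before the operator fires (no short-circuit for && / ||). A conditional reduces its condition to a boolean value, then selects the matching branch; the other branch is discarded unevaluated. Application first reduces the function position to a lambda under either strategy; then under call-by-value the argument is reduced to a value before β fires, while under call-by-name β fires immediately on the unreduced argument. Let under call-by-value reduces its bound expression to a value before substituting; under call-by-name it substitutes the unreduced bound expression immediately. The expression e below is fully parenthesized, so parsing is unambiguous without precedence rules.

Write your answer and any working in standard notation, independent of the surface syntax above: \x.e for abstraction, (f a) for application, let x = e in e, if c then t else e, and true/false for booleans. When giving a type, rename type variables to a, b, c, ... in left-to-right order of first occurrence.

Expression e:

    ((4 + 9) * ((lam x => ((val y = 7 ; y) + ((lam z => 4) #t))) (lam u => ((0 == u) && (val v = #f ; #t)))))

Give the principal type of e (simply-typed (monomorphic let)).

Answer: Int

Working:
  unify Int ~ Int
  unify Int ~ Int
  unify Int ~ Int
let y : Int
y : Int
  unify Int ~ Int
\z._ : b -> Int
  unify b -> Int ~ Bool -> c
  unify b ~ Bool
  unify Int ~ c
_ _ : Int
  unify Int ~ Int
\x._ : a -> Int
  unify Int ~ Int
u : d
  unify d ~ Int
  unify Bool ~ Bool
let v : Bool
  unify Bool ~ Bool
\u._ : Int -> Bool
  unify a -> Int ~ (Int -> Bool) -> e
  unify a ~ Int -> Bool
  unify Int ~ e
_ _ : Int
  unify Int ~ Int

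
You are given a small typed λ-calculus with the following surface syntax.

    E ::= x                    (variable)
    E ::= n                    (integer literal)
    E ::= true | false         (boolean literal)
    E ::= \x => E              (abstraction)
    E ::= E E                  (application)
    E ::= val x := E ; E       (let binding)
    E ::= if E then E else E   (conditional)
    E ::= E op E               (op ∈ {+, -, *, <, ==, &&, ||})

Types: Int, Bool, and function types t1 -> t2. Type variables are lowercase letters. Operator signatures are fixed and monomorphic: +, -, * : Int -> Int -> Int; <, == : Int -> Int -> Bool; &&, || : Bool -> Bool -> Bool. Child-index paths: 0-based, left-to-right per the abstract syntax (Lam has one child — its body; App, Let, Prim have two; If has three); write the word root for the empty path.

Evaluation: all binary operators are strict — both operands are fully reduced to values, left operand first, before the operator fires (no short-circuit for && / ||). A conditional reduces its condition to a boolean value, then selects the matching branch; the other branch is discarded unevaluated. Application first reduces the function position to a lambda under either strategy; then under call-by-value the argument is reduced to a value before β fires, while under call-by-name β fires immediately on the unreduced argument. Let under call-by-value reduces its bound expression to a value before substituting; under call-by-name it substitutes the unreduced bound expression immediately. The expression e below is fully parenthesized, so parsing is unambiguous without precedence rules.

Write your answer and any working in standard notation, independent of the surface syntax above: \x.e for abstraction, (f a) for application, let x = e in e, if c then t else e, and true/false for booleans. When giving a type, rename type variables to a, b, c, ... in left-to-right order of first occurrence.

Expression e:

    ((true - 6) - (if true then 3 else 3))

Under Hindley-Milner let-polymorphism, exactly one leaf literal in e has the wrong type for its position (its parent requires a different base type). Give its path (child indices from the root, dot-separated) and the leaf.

Derivation:
  unify Bool ~ Int
  FAIL: mismatch Bool ~ Int

Answer: 0.0 : true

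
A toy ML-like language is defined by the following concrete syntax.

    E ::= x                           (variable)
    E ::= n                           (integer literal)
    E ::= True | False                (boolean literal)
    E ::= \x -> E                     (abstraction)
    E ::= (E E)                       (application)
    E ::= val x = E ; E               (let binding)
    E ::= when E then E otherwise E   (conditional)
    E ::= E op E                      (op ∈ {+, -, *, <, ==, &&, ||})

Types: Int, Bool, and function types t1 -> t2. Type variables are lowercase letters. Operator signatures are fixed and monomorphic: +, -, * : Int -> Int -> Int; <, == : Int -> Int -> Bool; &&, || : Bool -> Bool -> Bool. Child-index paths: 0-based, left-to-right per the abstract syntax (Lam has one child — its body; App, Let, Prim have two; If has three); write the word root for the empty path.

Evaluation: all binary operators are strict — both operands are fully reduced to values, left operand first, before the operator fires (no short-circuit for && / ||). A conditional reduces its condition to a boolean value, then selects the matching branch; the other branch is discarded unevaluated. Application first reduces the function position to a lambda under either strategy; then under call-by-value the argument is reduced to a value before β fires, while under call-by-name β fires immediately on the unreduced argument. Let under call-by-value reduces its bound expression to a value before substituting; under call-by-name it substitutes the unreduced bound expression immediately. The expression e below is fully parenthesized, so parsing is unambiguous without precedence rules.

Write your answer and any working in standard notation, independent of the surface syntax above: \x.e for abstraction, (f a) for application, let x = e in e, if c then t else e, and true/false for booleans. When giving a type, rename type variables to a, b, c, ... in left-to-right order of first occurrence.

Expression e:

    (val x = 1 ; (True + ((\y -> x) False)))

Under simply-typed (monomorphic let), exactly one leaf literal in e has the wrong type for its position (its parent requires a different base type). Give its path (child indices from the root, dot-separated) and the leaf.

Derivation:
let x : Int
  unify Bool ~ Int
  FAIL: mismatch Bool ~ Int

Answer: 1.0 : true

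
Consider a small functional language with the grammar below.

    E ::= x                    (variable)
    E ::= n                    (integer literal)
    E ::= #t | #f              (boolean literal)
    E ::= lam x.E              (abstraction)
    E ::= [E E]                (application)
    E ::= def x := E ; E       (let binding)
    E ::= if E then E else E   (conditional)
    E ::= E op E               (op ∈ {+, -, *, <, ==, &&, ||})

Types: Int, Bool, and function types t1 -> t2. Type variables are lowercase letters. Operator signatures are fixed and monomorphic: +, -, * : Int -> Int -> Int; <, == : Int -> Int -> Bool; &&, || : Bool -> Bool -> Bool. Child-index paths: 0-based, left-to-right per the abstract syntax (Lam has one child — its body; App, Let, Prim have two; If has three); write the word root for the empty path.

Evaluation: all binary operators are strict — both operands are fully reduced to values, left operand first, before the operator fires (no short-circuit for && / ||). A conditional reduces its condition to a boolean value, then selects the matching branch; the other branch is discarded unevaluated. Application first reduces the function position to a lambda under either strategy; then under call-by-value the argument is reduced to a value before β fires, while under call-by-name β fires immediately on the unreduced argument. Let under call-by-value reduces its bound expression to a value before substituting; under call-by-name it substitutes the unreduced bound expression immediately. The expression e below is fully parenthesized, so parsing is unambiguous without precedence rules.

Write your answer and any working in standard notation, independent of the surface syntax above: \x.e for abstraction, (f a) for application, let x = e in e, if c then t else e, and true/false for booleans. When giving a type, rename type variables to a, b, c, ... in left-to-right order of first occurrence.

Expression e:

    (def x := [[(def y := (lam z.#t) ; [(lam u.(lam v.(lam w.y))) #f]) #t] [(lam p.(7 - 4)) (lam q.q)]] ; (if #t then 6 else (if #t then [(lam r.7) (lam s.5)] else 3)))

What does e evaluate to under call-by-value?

Answer: 6

Working:
step 0: (let x = (((let y = (\z.true) in ((\u.(\v.(\w.y))) false)) true) ((\p.(7 - 4)) (\q.q))) in (if true then 6 else (if true then ((\r.7) (\s.5)) else 3)))
step 1: [let@0.0.0] (let x = ((((\u.(\v.(\w.(\z.true)))) false) true) ((\p.(7 - 4)) (\q.q))) in (if true then 6 else (if true then ((\r.7) (\s.5)) else 3)))
step 2: [beta@0.0.0] (let x = (((\v.(\w.(\z.true))) true) ((\p.(7 - 4)) (\q.q))) in (if true then 6 else (if true then ((\r.7) (\s.5)) else 3)))
step 3: [beta@0.0] (let x = ((\w.(\z.true)) ((\p.(7 - 4)) (\q.q))) in (if true then 6 else (if true then ((\r.7) (\s.5)) else 3)))
step 4: [beta@0.1] (let x = ((\w.(\z.true)) (7 - 4)) in (if true then 6 else (if true then ((\r.7) (\s.5)) else 3)))
step 5: [delta@0.1] (let x = ((\w.(\z.true)) 3) in (if true then 6 else (if true then ((\r.7) (\s.5)) else 3)))
step 6: [beta@0] (let x = (\z.true) in (if true then 6 else (if true then ((\r.7) (\s.5)) else 3)))
step 7: [let@root] (if true then 6 else (if true then ((\r.7) (\s.5)) else 3))
step 8: [if@root] 6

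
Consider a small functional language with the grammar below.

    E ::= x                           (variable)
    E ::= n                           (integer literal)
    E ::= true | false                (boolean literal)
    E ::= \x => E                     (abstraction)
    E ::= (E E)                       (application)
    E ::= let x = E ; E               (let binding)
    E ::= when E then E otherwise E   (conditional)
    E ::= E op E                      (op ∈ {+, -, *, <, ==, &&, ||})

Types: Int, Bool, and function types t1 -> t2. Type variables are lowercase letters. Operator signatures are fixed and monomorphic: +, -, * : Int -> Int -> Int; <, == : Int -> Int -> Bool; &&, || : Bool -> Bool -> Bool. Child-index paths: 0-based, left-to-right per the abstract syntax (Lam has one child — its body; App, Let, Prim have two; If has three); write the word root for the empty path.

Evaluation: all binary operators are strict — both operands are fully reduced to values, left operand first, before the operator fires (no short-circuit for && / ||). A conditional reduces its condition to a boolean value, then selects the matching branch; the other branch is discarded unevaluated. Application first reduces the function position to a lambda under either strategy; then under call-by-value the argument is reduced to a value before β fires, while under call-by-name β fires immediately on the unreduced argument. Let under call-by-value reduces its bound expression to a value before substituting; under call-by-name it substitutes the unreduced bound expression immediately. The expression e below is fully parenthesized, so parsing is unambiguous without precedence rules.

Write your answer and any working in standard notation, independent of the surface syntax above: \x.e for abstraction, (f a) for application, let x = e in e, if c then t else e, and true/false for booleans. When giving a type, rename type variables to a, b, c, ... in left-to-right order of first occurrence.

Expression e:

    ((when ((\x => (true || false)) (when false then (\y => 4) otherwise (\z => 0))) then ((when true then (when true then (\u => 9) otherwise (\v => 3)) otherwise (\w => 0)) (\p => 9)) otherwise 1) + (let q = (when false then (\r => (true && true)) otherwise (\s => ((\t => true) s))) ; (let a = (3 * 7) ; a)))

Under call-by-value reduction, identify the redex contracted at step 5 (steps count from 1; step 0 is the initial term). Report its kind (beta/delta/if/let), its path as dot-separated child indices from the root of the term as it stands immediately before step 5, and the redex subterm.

Trace:
step 0: ((if ((\x.(true || false)) (if false then (\y.4) else (\z.0))) then ((if true then (if true then (\u.9) else (\v.3)) else (\w.0)) (\p.9)) else 1) + (let q = (if false then (\r.(true && true)) else (\s.((\t.true) s))) in (let a = (3 * 7) in a)))
step 1: [if@0.0.1] ((if ((\x.(true || false)) (\z.0)) then ((if true then (if true then (\u.9) else (\v.3)) else (\w.0)) (\p.9)) else 1) + (let q = (if false then (\r.(true && true)) else (\s.((\t.true) s))) in (let a = (3 * 7) in a)))
step 2: [beta@0.0] ((if (true || false) then ((if true then (if true then (\u.9) else (\v.3)) else (\w.0)) (\p.9)) else 1) + (let q = (if false then (\r.(true && true)) else (\s.((\t.true) s))) in (let a = (3 * 7) in a)))
step 3: [delta@0.0] ((if true then ((if true then (if true then (\u.9) else (\v.3)) else (\w.0)) (\p.9)) else 1) + (let q = (if false then (\r.(true && true)) else (\s.((\t.true) s))) in (let a = (3 * 7) in a)))
step 4: [if@0] (((if true then (if true then (\u.9) else (\v.3)) else (\w.0)) (\p.9)) + (let q = (if false then (\r.(true && true)) else (\s.((\t.true) s))) in (let a = (3 * 7) in a)))
step 5: [if@0.0] (((if true then (\u.9) else (\v.3)) (\p.9)) + (let q = (if false then (\r.(true && true)) else (\s.((\t.true) s))) in (let a = (3 * 7) in a)))

Answer: if at 0.0 : (if true then (if true then (\u.9) else (\v.3)) else (\w.0))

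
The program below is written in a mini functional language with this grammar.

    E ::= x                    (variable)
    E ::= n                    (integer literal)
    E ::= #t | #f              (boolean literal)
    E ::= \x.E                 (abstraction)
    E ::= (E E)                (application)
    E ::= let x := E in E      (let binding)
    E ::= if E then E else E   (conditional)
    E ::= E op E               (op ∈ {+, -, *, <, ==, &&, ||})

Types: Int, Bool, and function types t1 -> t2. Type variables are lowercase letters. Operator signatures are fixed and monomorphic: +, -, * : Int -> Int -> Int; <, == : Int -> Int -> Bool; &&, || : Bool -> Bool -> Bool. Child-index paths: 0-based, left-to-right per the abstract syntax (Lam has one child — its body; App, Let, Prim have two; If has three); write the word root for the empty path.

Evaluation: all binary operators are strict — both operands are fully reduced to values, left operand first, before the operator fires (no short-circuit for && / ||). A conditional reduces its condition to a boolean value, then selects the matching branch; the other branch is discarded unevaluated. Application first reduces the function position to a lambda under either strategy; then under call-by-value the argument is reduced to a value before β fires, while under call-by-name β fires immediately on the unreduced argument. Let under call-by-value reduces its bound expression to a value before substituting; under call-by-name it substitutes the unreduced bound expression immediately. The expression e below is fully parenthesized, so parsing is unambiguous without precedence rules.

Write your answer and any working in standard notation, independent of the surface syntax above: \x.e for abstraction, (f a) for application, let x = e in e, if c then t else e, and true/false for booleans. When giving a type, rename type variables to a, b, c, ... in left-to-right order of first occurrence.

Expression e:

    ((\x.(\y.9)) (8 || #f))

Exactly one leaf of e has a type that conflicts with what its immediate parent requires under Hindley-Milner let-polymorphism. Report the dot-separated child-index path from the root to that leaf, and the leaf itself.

Answer: 1.0 : 8

Working:
\y._ : b -> Int
\x._ : a -> b -> Int
  unify Int ~ Bool
  FAIL: mismatch Int ~ Bool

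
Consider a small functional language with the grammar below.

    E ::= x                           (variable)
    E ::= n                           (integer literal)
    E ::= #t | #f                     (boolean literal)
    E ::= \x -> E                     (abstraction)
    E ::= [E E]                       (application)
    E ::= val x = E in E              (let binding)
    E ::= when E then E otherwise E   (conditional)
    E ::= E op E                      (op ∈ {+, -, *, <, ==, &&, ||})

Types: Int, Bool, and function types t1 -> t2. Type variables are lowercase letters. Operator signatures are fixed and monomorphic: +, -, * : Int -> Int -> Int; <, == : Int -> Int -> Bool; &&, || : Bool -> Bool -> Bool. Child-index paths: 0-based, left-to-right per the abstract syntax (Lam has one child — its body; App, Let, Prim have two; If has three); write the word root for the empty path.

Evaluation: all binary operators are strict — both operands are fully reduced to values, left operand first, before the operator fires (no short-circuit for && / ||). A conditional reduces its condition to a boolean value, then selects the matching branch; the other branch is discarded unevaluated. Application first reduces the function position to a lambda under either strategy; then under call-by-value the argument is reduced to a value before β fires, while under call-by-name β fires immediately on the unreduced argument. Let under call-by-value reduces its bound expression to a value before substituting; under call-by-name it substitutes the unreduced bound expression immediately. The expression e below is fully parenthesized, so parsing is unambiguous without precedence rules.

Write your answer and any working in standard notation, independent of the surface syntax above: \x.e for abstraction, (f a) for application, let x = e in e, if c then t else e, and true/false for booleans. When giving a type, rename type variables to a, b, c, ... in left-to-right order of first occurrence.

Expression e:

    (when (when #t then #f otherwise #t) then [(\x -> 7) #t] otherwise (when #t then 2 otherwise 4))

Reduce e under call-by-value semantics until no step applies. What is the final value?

Answer: 2

Trace:
step 0: (if (if true then false else true) then ((\x.7) true) else (if true then 2 else 4))
step 1: [if@0] (if false then ((\x.7) true) else (if true then 2 else 4))
step 2: [if@root] (if true then 2 else 4)
step 3: [if@root] 2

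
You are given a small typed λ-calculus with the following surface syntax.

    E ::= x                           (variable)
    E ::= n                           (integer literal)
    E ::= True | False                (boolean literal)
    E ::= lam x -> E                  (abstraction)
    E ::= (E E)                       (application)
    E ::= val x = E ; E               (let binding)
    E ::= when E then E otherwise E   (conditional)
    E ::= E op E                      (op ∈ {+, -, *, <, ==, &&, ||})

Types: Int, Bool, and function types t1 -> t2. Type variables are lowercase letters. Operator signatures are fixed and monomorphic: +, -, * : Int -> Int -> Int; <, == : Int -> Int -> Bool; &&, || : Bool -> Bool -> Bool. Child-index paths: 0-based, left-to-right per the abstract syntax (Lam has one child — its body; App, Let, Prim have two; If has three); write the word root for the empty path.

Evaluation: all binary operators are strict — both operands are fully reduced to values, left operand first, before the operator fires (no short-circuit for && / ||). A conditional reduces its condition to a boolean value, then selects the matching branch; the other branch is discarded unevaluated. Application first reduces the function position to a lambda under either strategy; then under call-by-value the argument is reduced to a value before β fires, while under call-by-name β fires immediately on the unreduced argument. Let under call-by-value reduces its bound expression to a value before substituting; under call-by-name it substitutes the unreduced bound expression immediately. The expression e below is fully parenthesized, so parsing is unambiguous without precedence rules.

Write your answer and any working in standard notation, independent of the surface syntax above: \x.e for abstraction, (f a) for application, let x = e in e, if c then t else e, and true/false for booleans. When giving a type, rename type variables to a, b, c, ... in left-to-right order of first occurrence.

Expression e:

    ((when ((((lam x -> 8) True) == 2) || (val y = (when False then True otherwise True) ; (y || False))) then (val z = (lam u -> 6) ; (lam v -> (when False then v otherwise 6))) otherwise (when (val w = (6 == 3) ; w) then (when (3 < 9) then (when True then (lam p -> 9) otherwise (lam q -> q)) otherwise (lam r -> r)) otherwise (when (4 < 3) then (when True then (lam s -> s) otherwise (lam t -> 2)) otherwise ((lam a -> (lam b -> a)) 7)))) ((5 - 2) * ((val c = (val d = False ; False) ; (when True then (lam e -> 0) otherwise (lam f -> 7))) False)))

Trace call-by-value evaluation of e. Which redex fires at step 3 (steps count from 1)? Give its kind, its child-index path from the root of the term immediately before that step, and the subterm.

Derivation:
step 0: ((if ((((\x.8) true) == 2) || (let y = (if false then true else true) in (y || false))) then (let z = (\u.6) in (\v.(if false then v else 6))) else (if (let w = (6 == 3) in w) then (if (3 < 9) then (if true then (\p.9) else (\q.q)) else (\r.r)) else (if (4 < 3) then (if true then (\s.s) else (\t.2)) else ((\a.(\b.a)) 7)))) ((5 - 2) * ((let c = (let d = false in false) in (if true then (\e.0) else (\f.7))) false)))
step 1: [beta@0.0.0.0] ((if ((8 == 2) || (let y = (if false then true else true) in (y || false))) then (let z = (\u.6) in (\v.(if false then v else 6))) else (if (let w = (6 == 3) in w) then (if (3 < 9) then (if true then (\p.9) else (\q.q)) else (\r.r)) else (if (4 < 3) then (if true then (\s.s) else (\t.2)) else ((\a.(\b.a)) 7)))) ((5 - 2) * ((let c = (let d = false in false) in (if true then (\e.0) else (\f.7))) false)))
step 2: [delta@0.0.0] ((if (false || (let y = (if false then true else true) in (y || false))) then (let z = (\u.6) in (\v.(if false then v else 6))) else (if (let w = (6 == 3) in w) then (if (3 < 9) then (if true then (\p.9) else (\q.q)) else (\r.r)) else (if (4 < 3) then (if true then (\s.s) else (\t.2)) else ((\a.(\b.a)) 7)))) ((5 - 2) * ((let c = (let d = false in false) in (if true then (\e.0) else (\f.7))) false)))
step 3: [if@0.0.1.0] ((if (false || (let y = true in (y || false))) then (let z = (\u.6) in (\v.(if false then v else 6))) else (if (let w = (6 == 3) in w) then (if (3 < 9) then (if true then (\p.9) else (\q.q)) else (\r.r)) else (if (4 < 3) then (if true then (\s.s) else (\t.2)) else ((\a.(\b.a)) 7)))) ((5 - 2) * ((let c = (let d = false in false) in (if true then (\e.0) else (\f.7))) false)))

Answer: if at 0.0.1.0 : (if false then true else true)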